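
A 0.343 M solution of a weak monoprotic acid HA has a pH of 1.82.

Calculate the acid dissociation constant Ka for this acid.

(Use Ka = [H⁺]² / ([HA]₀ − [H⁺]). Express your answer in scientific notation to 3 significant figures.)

[H⁺] = 10^(−pH) = 10^(−1.82) = 1.514e-02 M. For HA ⇌ H⁺ + A⁻, Ka = [H⁺][A⁻]/[HA] = [H⁺]² / ([HA]₀ − [H⁺]) = (1.514e-02)² / (0.343 − 1.514e-02) = 6.99e-04.

K_a = 6.99e-04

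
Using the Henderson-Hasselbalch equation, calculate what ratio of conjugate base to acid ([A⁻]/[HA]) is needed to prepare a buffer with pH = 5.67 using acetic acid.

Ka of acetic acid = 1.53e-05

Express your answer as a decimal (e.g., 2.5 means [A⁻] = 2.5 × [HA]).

pKa = -log(1.53e-05) = 4.8153. pH = pKa + log([A⁻]/[HA]), so log([A⁻]/[HA]) = pH − pKa = 5.67 − 4.8153 = 0.8547. [A⁻]/[HA] = 10^(0.8547) = 7.16

[A⁻]/[HA] = 7.16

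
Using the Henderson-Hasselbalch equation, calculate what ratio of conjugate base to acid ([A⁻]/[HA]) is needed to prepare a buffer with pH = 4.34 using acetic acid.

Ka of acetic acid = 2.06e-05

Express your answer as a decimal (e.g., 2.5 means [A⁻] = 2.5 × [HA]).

pKa = -log(2.06e-05) = 4.6861. pH = pKa + log([A⁻]/[HA]), so log([A⁻]/[HA]) = pH − pKa = 4.34 − 4.6861 = -0.3461. [A⁻]/[HA] = 10^(-0.3461) = 0.451

[A⁻]/[HA] = 0.451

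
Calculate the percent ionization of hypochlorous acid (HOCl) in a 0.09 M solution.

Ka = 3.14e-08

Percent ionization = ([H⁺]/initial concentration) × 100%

Using Ka equilibrium: x² + Ka×x - Ka×C = 0. Solving: [H⁺] = 5.3144e-05. Percent = (5.3144e-05/0.09) × 100

Percent ionization = 0.059%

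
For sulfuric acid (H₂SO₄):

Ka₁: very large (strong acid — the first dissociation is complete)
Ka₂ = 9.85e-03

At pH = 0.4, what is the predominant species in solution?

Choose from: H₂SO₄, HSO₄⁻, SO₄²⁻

The first dissociation is complete, so H₂SO₄ itself is never the predominant species in water; pKa₂ = -log(9.85e-03) = 2.01. For a polyprotic acid the predominant species crosses at each pKa: below pKa_n the protonated form dominates, above it the deprotonated form does. At pH = 0.4, the predominant species is HSO₄⁻.

HSO₄⁻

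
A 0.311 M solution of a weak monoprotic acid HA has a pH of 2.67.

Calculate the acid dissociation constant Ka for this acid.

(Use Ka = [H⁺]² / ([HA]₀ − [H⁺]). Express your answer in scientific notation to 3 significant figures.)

[H⁺] = 10^(−pH) = 10^(−2.67) = 2.138e-03 M. For HA ⇌ H⁺ + A⁻, Ka = [H⁺][A⁻]/[HA] = [H⁺]² / ([HA]₀ − [H⁺]) = (2.138e-03)² / (0.311 − 2.138e-03) = 1.48e-05.

K_a = 1.48e-05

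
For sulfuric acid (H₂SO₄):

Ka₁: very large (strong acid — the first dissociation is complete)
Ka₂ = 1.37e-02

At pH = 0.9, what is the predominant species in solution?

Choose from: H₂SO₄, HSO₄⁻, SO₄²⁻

The first dissociation is complete, so H₂SO₄ itself is never the predominant species in water; pKa₂ = -log(1.37e-02) = 1.86. For a polyprotic acid the predominant species crosses at each pKa: below pKa_n the protonated form dominates, above it the deprotonated form does. At pH = 0.9, the predominant species is HSO₄⁻.

HSO₄⁻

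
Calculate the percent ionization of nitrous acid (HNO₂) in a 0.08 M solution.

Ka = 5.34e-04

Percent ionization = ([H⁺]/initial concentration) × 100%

Using Ka equilibrium: x² + Ka×x - Ka×C = 0. Solving: [H⁺] = 6.2745e-03. Percent = (6.2745e-03/0.08) × 100

Percent ionization = 7.84%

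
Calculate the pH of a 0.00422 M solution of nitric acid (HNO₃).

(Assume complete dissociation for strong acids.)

[H⁺] = 0.00422 M for strong acid. pH = -log[H⁺] = -log(0.00422)

pH = 2.37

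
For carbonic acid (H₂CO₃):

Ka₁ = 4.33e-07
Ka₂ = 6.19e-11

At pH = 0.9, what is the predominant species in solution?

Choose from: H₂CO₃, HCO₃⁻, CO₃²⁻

pKa₁ = 6.36, pKa₂ = 10.21. For a polyprotic acid the predominant species crosses at each pKa: below pKa_n the protonated form dominates, above it the deprotonated form does. At pH = 0.9, the predominant species is H₂CO₃.

H₂CO₃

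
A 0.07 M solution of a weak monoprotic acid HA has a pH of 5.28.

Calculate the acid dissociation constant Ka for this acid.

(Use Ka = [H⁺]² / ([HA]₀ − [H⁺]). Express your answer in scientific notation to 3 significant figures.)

[H⁺] = 10^(−pH) = 10^(−5.28) = 5.248e-06 M. For HA ⇌ H⁺ + A⁻, Ka = [H⁺][A⁻]/[HA] = [H⁺]² / ([HA]₀ − [H⁺]) = (5.248e-06)² / (0.07 − 5.248e-06) = 3.93e-10.

K_a = 3.93e-10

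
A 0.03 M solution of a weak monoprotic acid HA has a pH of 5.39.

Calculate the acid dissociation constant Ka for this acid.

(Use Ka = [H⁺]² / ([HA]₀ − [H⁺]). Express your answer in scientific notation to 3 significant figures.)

[H⁺] = 10^(−pH) = 10^(−5.39) = 4.074e-06 M. For HA ⇌ H⁺ + A⁻, Ka = [H⁺][A⁻]/[HA] = [H⁺]² / ([HA]₀ − [H⁺]) = (4.074e-06)² / (0.03 − 4.074e-06) = 5.53e-10.

K_a = 5.53e-10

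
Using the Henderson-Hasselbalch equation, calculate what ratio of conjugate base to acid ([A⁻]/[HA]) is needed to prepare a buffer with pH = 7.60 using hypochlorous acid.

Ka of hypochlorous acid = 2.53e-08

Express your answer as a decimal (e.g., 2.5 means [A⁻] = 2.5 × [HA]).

pKa = -log(2.53e-08) = 7.5969. pH = pKa + log([A⁻]/[HA]), so log([A⁻]/[HA]) = pH − pKa = 7.60 − 7.5969 = 0.0031. [A⁻]/[HA] = 10^(0.0031) = 1.01

[A⁻]/[HA] = 1.01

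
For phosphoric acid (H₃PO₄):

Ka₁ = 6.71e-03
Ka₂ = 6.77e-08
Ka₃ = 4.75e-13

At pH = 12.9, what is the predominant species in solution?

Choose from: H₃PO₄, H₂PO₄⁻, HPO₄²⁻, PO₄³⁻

pKa₁ = 2.17, pKa₂ = 7.17, pKa₃ = 12.32. For a polyprotic acid the predominant species crosses at each pKa: below pKa_n the protonated form dominates, above it the deprotonated form does. At pH = 12.9, the predominant species is PO₄³⁻.

PO₄³⁻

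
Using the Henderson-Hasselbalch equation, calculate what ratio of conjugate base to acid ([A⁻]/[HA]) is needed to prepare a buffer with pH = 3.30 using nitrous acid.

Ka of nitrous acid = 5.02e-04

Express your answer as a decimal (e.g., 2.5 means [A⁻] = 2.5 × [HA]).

pKa = -log(5.02e-04) = 3.2993. pH = pKa + log([A⁻]/[HA]), so log([A⁻]/[HA]) = pH − pKa = 3.30 − 3.2993 = 0.0007. [A⁻]/[HA] = 10^(0.0007) = 1.00

[A⁻]/[HA] = 1.00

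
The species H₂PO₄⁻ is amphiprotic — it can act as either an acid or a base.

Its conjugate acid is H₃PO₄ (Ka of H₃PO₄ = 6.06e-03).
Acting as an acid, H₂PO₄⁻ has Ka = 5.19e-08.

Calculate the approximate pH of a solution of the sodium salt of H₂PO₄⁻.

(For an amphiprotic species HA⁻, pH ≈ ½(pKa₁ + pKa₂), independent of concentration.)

pKa₁ = -log(6.06e-03) = 2.22; pKa₂ = -log(5.19e-08) = 7.28. For an amphiprotic species, pH ≈ ½(pKa₁ + pKa₂) = ½(2.22 + 7.28) = 4.75.

pH = 4.75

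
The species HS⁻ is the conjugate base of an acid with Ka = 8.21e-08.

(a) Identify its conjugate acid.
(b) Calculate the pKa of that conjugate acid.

(a) The conjugate acid is formed by adding one H⁺ to HS⁻, giving H₂S. (b) pKa = -log(Ka) = -log(8.21e-08) = 7.09.

Conjugate acid: H₂S; pK_a = 7.09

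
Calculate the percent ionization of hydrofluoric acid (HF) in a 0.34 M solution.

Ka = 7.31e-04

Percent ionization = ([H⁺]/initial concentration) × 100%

Using Ka equilibrium: x² + Ka×x - Ka×C = 0. Solving: [H⁺] = 1.5404e-02. Percent = (1.5404e-02/0.34) × 100

Percent ionization = 4.53%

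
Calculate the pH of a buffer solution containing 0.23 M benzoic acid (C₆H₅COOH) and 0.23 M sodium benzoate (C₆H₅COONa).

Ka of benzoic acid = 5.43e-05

pKa = -log(5.43e-05) = 4.27. pH = pKa + log([A⁻]/[HA]) = 4.27 + log(0.23/0.23)

pH = 4.27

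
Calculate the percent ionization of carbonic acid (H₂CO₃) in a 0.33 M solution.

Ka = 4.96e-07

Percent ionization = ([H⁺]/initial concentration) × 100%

Using Ka equilibrium: x² + Ka×x - Ka×C = 0. Solving: [H⁺] = 4.0433e-04. Percent = (4.0433e-04/0.33) × 100

Percent ionization = 0.123%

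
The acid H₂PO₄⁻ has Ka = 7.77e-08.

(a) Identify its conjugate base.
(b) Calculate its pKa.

(a) The conjugate base is formed by removing one H⁺ from H₂PO₄⁻, giving HPO₄²⁻. (b) pKa = -log(Ka) = -log(7.77e-08) = 7.11.

Conjugate base: HPO₄²⁻; pK_a = 7.11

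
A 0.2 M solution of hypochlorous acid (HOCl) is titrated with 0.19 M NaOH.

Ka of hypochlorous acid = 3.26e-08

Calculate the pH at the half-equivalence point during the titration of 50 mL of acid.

At half-equivalence [HA] = [A⁻], so Henderson-Hasselbalch gives pH = pKa = -log(3.26e-08) = 7.49.

pH = pKa = 7.49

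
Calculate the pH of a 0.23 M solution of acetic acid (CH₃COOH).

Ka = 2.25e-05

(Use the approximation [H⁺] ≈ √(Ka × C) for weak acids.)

[H⁺] = √(Ka × C) = √(2.25e-05 × 0.23) = 2.2749e-03. pH = -log(2.2749e-03)

pH = 2.64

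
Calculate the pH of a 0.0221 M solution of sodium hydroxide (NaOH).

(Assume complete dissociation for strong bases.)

[OH⁻] = 0.0221 M for strong base. pOH = -log[OH⁻] = 1.66, pH = 14 - pOH

pH = 12.34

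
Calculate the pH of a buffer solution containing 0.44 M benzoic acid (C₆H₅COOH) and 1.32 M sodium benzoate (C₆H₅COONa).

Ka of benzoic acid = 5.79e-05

pKa = -log(5.79e-05) = 4.24. pH = pKa + log([A⁻]/[HA]) = 4.24 + log(1.32/0.44)

pH = 4.71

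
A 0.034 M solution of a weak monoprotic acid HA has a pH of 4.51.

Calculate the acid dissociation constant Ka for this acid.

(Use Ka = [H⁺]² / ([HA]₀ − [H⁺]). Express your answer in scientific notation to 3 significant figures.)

[H⁺] = 10^(−pH) = 10^(−4.51) = 3.090e-05 M. For HA ⇌ H⁺ + A⁻, Ka = [H⁺][A⁻]/[HA] = [H⁺]² / ([HA]₀ − [H⁺]) = (3.090e-05)² / (0.034 − 3.090e-05) = 2.81e-08.

K_a = 2.81e-08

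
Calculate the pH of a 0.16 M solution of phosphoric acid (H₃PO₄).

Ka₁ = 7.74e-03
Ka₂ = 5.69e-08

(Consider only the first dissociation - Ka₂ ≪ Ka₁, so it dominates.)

First dissociation dominates. From Ka₁ = [H⁺][HA⁻]/[H₂A], x² + Ka₁·x − Ka₁·C = 0 with C = 0.16 M and Ka₁ = 7.74e-03. Solving: [H⁺] = (−Ka₁ + √(Ka₁² + 4·Ka₁·C)) / 2 = 3.1533e-02 M. pH = -log(3.1533e-02) = 1.50.

pH = 1.50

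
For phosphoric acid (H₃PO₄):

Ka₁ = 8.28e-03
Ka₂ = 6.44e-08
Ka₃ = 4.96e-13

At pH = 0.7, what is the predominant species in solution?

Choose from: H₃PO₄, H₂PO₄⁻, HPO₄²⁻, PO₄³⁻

pKa₁ = 2.08, pKa₂ = 7.19, pKa₃ = 12.30. For a polyprotic acid the predominant species crosses at each pKa: below pKa_n the protonated form dominates, above it the deprotonated form does. At pH = 0.7, the predominant species is H₃PO₄.

H₃PO₄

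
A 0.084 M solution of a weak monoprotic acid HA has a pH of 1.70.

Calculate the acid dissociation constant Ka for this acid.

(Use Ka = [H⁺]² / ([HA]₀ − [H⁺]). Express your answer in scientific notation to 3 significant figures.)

[H⁺] = 10^(−pH) = 10^(−1.70) = 1.995e-02 M. For HA ⇌ H⁺ + A⁻, Ka = [H⁺][A⁻]/[HA] = [H⁺]² / ([HA]₀ − [H⁺]) = (1.995e-02)² / (0.084 − 1.995e-02) = 6.22e-03.

K_a = 6.22e-03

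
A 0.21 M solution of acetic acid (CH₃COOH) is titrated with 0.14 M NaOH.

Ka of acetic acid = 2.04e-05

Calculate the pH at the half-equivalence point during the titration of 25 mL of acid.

At half-equivalence [HA] = [A⁻], so Henderson-Hasselbalch gives pH = pKa = -log(2.04e-05) = 4.69.

pH = pKa = 4.69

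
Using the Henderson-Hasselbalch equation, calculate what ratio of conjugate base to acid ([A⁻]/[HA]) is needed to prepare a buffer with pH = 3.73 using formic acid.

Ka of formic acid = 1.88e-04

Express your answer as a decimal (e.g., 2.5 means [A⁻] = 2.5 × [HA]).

pKa = -log(1.88e-04) = 3.7258. pH = pKa + log([A⁻]/[HA]), so log([A⁻]/[HA]) = pH − pKa = 3.73 − 3.7258 = 0.0042. [A⁻]/[HA] = 10^(0.0042) = 1.01

[A⁻]/[HA] = 1.01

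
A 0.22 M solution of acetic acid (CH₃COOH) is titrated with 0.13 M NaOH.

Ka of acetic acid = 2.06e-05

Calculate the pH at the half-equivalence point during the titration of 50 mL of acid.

At half-equivalence [HA] = [A⁻], so Henderson-Hasselbalch gives pH = pKa = -log(2.06e-05) = 4.69.

pH = pKa = 4.69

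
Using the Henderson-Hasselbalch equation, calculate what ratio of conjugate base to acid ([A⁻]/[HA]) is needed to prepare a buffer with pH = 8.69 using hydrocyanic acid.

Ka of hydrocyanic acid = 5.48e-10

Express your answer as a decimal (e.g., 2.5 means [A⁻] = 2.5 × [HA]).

pKa = -log(5.48e-10) = 9.2612. pH = pKa + log([A⁻]/[HA]), so log([A⁻]/[HA]) = pH − pKa = 8.69 − 9.2612 = -0.5712. [A⁻]/[HA] = 10^(-0.5712) = 0.268

[A⁻]/[HA] = 0.268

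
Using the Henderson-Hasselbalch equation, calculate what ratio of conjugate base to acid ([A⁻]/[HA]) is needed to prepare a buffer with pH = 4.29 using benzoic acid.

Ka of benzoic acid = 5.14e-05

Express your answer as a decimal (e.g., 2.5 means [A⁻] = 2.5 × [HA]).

pKa = -log(5.14e-05) = 4.2890. pH = pKa + log([A⁻]/[HA]), so log([A⁻]/[HA]) = pH − pKa = 4.29 − 4.2890 = 0.0010. [A⁻]/[HA] = 10^(0.0010) = 1.00

[A⁻]/[HA] = 1.00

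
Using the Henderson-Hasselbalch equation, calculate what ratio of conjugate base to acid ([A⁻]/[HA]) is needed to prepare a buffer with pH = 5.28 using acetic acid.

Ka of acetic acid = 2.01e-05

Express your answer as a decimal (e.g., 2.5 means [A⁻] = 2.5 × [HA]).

pKa = -log(2.01e-05) = 4.6968. pH = pKa + log([A⁻]/[HA]), so log([A⁻]/[HA]) = pH − pKa = 5.28 − 4.6968 = 0.5832. [A⁻]/[HA] = 10^(0.5832) = 3.83

[A⁻]/[HA] = 3.83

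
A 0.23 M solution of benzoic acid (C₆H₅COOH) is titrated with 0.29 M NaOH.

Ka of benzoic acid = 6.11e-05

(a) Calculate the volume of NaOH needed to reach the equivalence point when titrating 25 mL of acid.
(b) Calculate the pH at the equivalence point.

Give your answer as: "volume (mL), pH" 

moles acid = 0.23 × 25/1000 = 0.00575 mol; V_base = moles/0.29 × 1000 = 19.8 mL. At equivalence only the conjugate base is present: [A⁻] = 0.00575/0.045 = 1.2827e-01 M. Kb = Kw/Ka = 1.64e-10; [OH⁻] = √(Kb × [A⁻]) = 4.5818e-06; pOH = 5.34; pH = 14 - pOH = 8.66.

V = 19.8 mL, pH = 8.66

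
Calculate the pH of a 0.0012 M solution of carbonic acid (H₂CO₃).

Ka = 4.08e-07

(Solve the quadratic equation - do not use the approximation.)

x² + Ka×x - Ka×C = 0. Using quadratic formula: [H⁺] = 2.1924e-05

pH = 4.66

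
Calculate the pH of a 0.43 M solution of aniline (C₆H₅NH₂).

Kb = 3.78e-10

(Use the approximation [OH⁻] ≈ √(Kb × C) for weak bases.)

[OH⁻] = √(Kb × C) = √(3.78e-10 × 0.43) = 1.2749e-05. pOH = 4.89, pH = 14 - pOH

pH = 9.11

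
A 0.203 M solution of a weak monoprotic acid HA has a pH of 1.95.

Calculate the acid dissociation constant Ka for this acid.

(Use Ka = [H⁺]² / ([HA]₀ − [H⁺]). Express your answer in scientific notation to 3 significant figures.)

[H⁺] = 10^(−pH) = 10^(−1.95) = 1.122e-02 M. For HA ⇌ H⁺ + A⁻, Ka = [H⁺][A⁻]/[HA] = [H⁺]² / ([HA]₀ − [H⁺]) = (1.122e-02)² / (0.203 − 1.122e-02) = 6.56e-04.

K_a = 6.56e-04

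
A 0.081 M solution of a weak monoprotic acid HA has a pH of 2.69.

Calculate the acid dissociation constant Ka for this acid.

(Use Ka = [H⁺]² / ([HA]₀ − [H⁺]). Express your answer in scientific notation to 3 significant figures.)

[H⁺] = 10^(−pH) = 10^(−2.69) = 2.042e-03 M. For HA ⇌ H⁺ + A⁻, Ka = [H⁺][A⁻]/[HA] = [H⁺]² / ([HA]₀ − [H⁺]) = (2.042e-03)² / (0.081 − 2.042e-03) = 5.28e-05.

K_a = 5.28e-05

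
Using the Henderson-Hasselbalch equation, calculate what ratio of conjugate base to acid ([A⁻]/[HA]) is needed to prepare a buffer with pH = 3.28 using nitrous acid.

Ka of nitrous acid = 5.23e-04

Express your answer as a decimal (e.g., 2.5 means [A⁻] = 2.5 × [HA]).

pKa = -log(5.23e-04) = 3.2815. pH = pKa + log([A⁻]/[HA]), so log([A⁻]/[HA]) = pH − pKa = 3.28 − 3.2815 = -0.0015. [A⁻]/[HA] = 10^(-0.0015) = 0.997

[A⁻]/[HA] = 0.997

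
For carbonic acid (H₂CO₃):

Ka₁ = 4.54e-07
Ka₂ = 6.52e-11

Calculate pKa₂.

pKa₂ = -log(Ka₂) = -log(6.52e-11) = 10.19.

pK_{a2} = 10.19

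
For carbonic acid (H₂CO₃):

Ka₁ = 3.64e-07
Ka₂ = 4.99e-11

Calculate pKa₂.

pKa₂ = -log(Ka₂) = -log(4.99e-11) = 10.30.

pK_{a2} = 10.30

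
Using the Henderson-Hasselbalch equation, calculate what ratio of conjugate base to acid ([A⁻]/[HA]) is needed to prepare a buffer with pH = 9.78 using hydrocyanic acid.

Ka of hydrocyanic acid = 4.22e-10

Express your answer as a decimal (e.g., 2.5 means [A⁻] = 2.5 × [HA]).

pKa = -log(4.22e-10) = 9.3747. pH = pKa + log([A⁻]/[HA]), so log([A⁻]/[HA]) = pH − pKa = 9.78 − 9.3747 = 0.4053. [A⁻]/[HA] = 10^(0.4053) = 2.54

[A⁻]/[HA] = 2.54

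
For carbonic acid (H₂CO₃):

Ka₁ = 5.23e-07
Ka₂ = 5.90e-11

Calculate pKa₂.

pKa₂ = -log(Ka₂) = -log(5.90e-11) = 10.23.

pK_{a2} = 10.23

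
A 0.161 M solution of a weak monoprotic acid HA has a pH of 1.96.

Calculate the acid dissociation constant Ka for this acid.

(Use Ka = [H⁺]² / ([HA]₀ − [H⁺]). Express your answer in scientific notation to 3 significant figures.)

[H⁺] = 10^(−pH) = 10^(−1.96) = 1.096e-02 M. For HA ⇌ H⁺ + A⁻, Ka = [H⁺][A⁻]/[HA] = [H⁺]² / ([HA]₀ − [H⁺]) = (1.096e-02)² / (0.161 − 1.096e-02) = 8.01e-04.

K_a = 8.01e-04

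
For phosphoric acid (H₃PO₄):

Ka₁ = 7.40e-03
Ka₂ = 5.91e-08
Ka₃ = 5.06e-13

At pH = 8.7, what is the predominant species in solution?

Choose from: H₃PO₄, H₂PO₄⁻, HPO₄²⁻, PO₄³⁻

pKa₁ = 2.13, pKa₂ = 7.23, pKa₃ = 12.30. For a polyprotic acid the predominant species crosses at each pKa: below pKa_n the protonated form dominates, above it the deprotonated form does. At pH = 8.7, the predominant species is HPO₄²⁻.

HPO₄²⁻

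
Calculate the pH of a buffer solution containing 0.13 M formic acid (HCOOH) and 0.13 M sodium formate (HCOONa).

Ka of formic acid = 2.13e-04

pKa = -log(2.13e-04) = 3.67. pH = pKa + log([A⁻]/[HA]) = 3.67 + log(0.13/0.13)

pH = 3.67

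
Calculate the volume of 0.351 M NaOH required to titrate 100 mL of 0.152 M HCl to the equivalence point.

At equivalence: moles acid = moles base. moles HCl = 0.152 × 100/1000 = 0.0152 mol. V_base = moles / 0.351 × 1000 = 43.3 mL.

V_{base} = 43.3 mL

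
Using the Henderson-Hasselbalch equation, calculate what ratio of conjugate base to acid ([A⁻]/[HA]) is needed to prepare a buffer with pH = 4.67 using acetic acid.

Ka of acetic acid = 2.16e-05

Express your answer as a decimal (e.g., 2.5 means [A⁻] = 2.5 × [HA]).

pKa = -log(2.16e-05) = 4.6655. pH = pKa + log([A⁻]/[HA]), so log([A⁻]/[HA]) = pH − pKa = 4.67 − 4.6655 = 0.0045. [A⁻]/[HA] = 10^(0.0045) = 1.01

[A⁻]/[HA] = 1.01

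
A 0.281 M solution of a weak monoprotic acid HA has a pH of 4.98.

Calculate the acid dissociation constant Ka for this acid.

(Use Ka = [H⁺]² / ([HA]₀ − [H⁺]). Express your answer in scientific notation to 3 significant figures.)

[H⁺] = 10^(−pH) = 10^(−4.98) = 1.047e-05 M. For HA ⇌ H⁺ + A⁻, Ka = [H⁺][A⁻]/[HA] = [H⁺]² / ([HA]₀ − [H⁺]) = (1.047e-05)² / (0.281 − 1.047e-05) = 3.90e-10.

K_a = 3.90e-10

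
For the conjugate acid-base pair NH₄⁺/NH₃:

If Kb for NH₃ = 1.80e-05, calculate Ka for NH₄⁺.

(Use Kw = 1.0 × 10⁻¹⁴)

For a conjugate pair Ka × Kb = Kw, so Ka = Kw/Kb = 1.0 × 10⁻¹⁴ / 1.80e-05 = 5.56e-10.

K_a = 5.56e-10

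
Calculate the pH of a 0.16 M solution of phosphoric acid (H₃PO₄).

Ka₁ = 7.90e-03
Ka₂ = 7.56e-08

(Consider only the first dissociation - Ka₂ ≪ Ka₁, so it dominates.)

First dissociation dominates. From Ka₁ = [H⁺][HA⁻]/[H₂A], x² + Ka₁·x − Ka₁·C = 0 with C = 0.16 M and Ka₁ = 7.90e-03. Solving: [H⁺] = (−Ka₁ + √(Ka₁² + 4·Ka₁·C)) / 2 = 3.1822e-02 M. pH = -log(3.1822e-02) = 1.50.

pH = 1.50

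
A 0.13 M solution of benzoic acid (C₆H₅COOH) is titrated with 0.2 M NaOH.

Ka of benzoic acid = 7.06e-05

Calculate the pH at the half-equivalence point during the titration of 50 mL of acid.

At half-equivalence [HA] = [A⁻], so Henderson-Hasselbalch gives pH = pKa = -log(7.06e-05) = 4.15.

pH = pKa = 4.15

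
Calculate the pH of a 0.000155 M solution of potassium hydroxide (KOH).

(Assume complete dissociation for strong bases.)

[OH⁻] = 0.000155 M for strong base. pOH = -log[OH⁻] = 3.81, pH = 14 - pOH

pH = 10.19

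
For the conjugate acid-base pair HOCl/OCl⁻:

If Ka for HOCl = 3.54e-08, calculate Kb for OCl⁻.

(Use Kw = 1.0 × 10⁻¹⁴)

For a conjugate pair Ka × Kb = Kw, so Kb = Kw/Ka = 1.0 × 10⁻¹⁴ / 3.54e-08 = 2.82e-07.

K_b = 2.82e-07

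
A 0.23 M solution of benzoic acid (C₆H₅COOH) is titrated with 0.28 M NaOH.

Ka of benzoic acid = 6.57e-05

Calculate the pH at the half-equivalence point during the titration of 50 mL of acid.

At half-equivalence [HA] = [A⁻], so Henderson-Hasselbalch gives pH = pKa = -log(6.57e-05) = 4.18.

pH = pKa = 4.18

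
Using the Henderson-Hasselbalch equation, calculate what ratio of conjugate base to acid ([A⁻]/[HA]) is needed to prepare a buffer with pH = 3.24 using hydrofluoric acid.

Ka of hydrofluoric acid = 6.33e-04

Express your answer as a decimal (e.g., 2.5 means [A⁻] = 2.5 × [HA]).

pKa = -log(6.33e-04) = 3.1986. pH = pKa + log([A⁻]/[HA]), so log([A⁻]/[HA]) = pH − pKa = 3.24 − 3.1986 = 0.0414. [A⁻]/[HA] = 10^(0.0414) = 1.10

[A⁻]/[HA] = 1.10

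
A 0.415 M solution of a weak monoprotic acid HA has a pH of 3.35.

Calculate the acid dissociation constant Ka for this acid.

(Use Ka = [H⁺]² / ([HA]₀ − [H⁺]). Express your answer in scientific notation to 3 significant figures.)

[H⁺] = 10^(−pH) = 10^(−3.35) = 4.467e-04 M. For HA ⇌ H⁺ + A⁻, Ka = [H⁺][A⁻]/[HA] = [H⁺]² / ([HA]₀ − [H⁺]) = (4.467e-04)² / (0.415 − 4.467e-04) = 4.81e-07.

K_a = 4.81e-07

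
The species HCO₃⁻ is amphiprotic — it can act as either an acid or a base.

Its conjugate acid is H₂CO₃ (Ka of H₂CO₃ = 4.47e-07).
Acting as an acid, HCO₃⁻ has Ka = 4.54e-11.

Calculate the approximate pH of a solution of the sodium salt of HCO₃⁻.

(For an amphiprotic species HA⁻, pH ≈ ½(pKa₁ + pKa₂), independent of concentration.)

pKa₁ = -log(4.47e-07) = 6.35; pKa₂ = -log(4.54e-11) = 10.34. For an amphiprotic species, pH ≈ ½(pKa₁ + pKa₂) = ½(6.35 + 10.34) = 8.35.

pH = 8.35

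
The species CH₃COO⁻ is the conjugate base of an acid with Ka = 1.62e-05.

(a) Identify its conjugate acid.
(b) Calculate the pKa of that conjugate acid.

(a) The conjugate acid is formed by adding one H⁺ to CH₃COO⁻, giving CH₃COOH. (b) pKa = -log(Ka) = -log(1.62e-05) = 4.79.

Conjugate acid: CH₃COOH; pK_a = 4.79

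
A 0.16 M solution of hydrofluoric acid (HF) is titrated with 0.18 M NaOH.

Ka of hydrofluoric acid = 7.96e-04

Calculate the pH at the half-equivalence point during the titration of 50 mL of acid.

At half-equivalence [HA] = [A⁻], so Henderson-Hasselbalch gives pH = pKa = -log(7.96e-04) = 3.10.

pH = pKa = 3.10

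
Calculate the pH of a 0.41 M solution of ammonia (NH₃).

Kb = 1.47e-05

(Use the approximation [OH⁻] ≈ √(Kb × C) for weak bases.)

[OH⁻] = √(Kb × C) = √(1.47e-05 × 0.41) = 2.4550e-03. pOH = 2.61, pH = 14 - pOH

pH = 11.39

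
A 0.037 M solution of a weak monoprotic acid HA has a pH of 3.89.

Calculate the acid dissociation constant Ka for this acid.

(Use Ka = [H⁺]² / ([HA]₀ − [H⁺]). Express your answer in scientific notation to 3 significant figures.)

[H⁺] = 10^(−pH) = 10^(−3.89) = 1.288e-04 M. For HA ⇌ H⁺ + A⁻, Ka = [H⁺][A⁻]/[HA] = [H⁺]² / ([HA]₀ − [H⁺]) = (1.288e-04)² / (0.037 − 1.288e-04) = 4.50e-07.

K_a = 4.50e-07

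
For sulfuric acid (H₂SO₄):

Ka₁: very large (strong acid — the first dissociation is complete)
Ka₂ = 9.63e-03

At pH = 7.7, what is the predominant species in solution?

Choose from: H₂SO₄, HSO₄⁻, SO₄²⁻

The first dissociation is complete, so H₂SO₄ itself is never the predominant species in water; pKa₂ = -log(9.63e-03) = 2.02. For a polyprotic acid the predominant species crosses at each pKa: below pKa_n the protonated form dominates, above it the deprotonated form does. At pH = 7.7, the predominant species is SO₄²⁻.

SO₄²⁻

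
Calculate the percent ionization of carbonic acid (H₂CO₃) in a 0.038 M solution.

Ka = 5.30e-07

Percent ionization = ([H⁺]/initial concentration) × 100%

Using Ka equilibrium: x² + Ka×x - Ka×C = 0. Solving: [H⁺] = 1.4165e-04. Percent = (1.4165e-04/0.038) × 100

Percent ionization = 0.373%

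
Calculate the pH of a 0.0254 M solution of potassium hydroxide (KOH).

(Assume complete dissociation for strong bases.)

[OH⁻] = 0.0254 M for strong base. pOH = -log[OH⁻] = 1.60, pH = 14 - pOH

pH = 12.40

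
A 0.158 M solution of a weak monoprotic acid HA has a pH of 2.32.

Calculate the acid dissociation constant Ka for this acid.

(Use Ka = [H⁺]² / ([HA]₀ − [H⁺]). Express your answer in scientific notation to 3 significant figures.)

[H⁺] = 10^(−pH) = 10^(−2.32) = 4.786e-03 M. For HA ⇌ H⁺ + A⁻, Ka = [H⁺][A⁻]/[HA] = [H⁺]² / ([HA]₀ − [H⁺]) = (4.786e-03)² / (0.158 − 4.786e-03) = 1.50e-04.

K_a = 1.50e-04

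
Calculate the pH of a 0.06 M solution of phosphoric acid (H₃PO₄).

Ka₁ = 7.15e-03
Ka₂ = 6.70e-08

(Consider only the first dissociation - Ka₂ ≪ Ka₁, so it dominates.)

First dissociation dominates. From Ka₁ = [H⁺][HA⁻]/[H₂A], x² + Ka₁·x − Ka₁·C = 0 with C = 0.06 M and Ka₁ = 7.15e-03. Solving: [H⁺] = (−Ka₁ + √(Ka₁² + 4·Ka₁·C)) / 2 = 1.7444e-02 M. pH = -log(1.7444e-02) = 1.76.

pH = 1.76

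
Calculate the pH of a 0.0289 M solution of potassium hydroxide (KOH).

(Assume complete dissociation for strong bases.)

[OH⁻] = 0.0289 M for strong base. pOH = -log[OH⁻] = 1.54, pH = 14 - pOH

pH = 12.46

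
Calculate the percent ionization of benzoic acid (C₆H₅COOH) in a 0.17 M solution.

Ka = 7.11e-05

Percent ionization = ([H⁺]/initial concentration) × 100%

Using Ka equilibrium: x² + Ka×x - Ka×C = 0. Solving: [H⁺] = 3.4413e-03. Percent = (3.4413e-03/0.17) × 100

Percent ionization = 2.02%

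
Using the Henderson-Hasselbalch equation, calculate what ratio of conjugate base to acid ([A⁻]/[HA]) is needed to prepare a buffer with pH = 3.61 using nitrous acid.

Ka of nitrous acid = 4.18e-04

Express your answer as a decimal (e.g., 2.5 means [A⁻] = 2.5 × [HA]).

pKa = -log(4.18e-04) = 3.3788. pH = pKa + log([A⁻]/[HA]), so log([A⁻]/[HA]) = pH − pKa = 3.61 − 3.3788 = 0.2312. [A⁻]/[HA] = 10^(0.2312) = 1.70

[A⁻]/[HA] = 1.70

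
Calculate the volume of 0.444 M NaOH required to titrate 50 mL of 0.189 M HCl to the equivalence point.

At equivalence: moles acid = moles base. moles HCl = 0.189 × 50/1000 = 0.00945 mol. V_base = moles / 0.444 × 1000 = 21.3 mL.

V_{base} = 21.3 mL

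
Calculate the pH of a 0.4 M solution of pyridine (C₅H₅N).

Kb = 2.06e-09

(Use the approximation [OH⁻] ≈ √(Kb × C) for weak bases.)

[OH⁻] = √(Kb × C) = √(2.06e-09 × 0.4) = 2.8705e-05. pOH = 4.54, pH = 14 - pOH

pH = 9.46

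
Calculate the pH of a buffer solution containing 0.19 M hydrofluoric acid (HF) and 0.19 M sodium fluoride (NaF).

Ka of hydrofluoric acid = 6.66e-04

pKa = -log(6.66e-04) = 3.18. pH = pKa + log([A⁻]/[HA]) = 3.18 + log(0.19/0.19)

pH = 3.18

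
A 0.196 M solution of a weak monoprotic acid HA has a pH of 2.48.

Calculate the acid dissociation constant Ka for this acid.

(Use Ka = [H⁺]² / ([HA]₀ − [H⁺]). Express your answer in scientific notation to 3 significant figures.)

[H⁺] = 10^(−pH) = 10^(−2.48) = 3.311e-03 M. For HA ⇌ H⁺ + A⁻, Ka = [H⁺][A⁻]/[HA] = [H⁺]² / ([HA]₀ − [H⁺]) = (3.311e-03)² / (0.196 − 3.311e-03) = 5.69e-05.

K_a = 5.69e-05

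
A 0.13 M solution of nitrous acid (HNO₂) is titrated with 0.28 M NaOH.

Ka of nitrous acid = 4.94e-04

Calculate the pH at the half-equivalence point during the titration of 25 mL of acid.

At half-equivalence [HA] = [A⁻], so Henderson-Hasselbalch gives pH = pKa = -log(4.94e-04) = 3.31.

pH = pKa = 3.31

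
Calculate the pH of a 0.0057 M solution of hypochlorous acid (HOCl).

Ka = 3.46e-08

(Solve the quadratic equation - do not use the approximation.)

x² + Ka×x - Ka×C = 0. Using quadratic formula: [H⁺] = 1.4026e-05

pH = 4.85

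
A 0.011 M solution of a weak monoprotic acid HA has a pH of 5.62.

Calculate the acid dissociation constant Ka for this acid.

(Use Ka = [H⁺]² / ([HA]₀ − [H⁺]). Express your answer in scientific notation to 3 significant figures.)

[H⁺] = 10^(−pH) = 10^(−5.62) = 2.399e-06 M. For HA ⇌ H⁺ + A⁻, Ka = [H⁺][A⁻]/[HA] = [H⁺]² / ([HA]₀ − [H⁺]) = (2.399e-06)² / (0.011 − 2.399e-06) = 5.23e-10.

K_a = 5.23e-10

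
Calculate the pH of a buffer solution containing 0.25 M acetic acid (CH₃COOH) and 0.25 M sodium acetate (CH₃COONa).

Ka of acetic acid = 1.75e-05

pKa = -log(1.75e-05) = 4.76. pH = pKa + log([A⁻]/[HA]) = 4.76 + log(0.25/0.25)

pH = 4.76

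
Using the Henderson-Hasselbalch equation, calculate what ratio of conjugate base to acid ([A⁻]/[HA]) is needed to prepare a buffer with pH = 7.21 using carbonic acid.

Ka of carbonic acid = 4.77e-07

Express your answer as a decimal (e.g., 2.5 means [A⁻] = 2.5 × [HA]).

pKa = -log(4.77e-07) = 6.3215. pH = pKa + log([A⁻]/[HA]), so log([A⁻]/[HA]) = pH − pKa = 7.21 − 6.3215 = 0.8885. [A⁻]/[HA] = 10^(0.8885) = 7.74

[A⁻]/[HA] = 7.74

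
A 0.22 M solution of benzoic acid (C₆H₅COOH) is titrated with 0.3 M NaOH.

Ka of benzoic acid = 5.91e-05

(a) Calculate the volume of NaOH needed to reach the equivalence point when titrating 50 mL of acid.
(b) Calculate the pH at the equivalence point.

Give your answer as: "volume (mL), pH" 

moles acid = 0.22 × 50/1000 = 0.011 mol; V_base = moles/0.3 × 1000 = 36.7 mL. At equivalence only the conjugate base is present: [A⁻] = 0.011/0.087 = 1.2692e-01 M. Kb = Kw/Ka = 1.69e-10; [OH⁻] = √(Kb × [A⁻]) = 4.6342e-06; pOH = 5.33; pH = 14 - pOH = 8.67.

V = 36.7 mL, pH = 8.67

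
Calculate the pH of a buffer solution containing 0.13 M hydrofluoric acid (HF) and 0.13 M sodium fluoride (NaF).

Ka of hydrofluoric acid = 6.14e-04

pKa = -log(6.14e-04) = 3.21. pH = pKa + log([A⁻]/[HA]) = 3.21 + log(0.13/0.13)

pH = 3.21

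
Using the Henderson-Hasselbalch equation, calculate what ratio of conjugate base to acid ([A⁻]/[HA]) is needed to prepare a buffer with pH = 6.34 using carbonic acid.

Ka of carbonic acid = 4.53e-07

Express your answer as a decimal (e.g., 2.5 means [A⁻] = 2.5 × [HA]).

pKa = -log(4.53e-07) = 6.3439. pH = pKa + log([A⁻]/[HA]), so log([A⁻]/[HA]) = pH − pKa = 6.34 − 6.3439 = -0.0039. [A⁻]/[HA] = 10^(-0.0039) = 0.991

[A⁻]/[HA] = 0.991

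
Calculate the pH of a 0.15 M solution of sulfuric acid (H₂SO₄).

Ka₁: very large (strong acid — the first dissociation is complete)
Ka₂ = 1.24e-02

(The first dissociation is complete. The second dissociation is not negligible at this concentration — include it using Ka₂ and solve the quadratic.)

First dissociation is complete: [H⁺]₀ = [HSO₄⁻]₀ = C = 0.15 M. Second dissociation HSO₄⁻ ⇌ H⁺ + SO₄²⁻: let x = [SO₄²⁻]. Ka₂ = (C + x)·x / (C − x) = 1.24e-02 → x² + (C + Ka₂)·x − Ka₂·C = 0 → x² + 0.16240·x − 1.860e-03 = 0. x = (−0.16240 + √(0.16240² + 4 × 1.860e-03)) / 2 = 1.0743e-02 M. [H⁺] = C + x = 0.15 + 1.0743e-02 = 1.6074e-01 M. pH = -log(1.6074e-01) = 0.79.

pH = 0.79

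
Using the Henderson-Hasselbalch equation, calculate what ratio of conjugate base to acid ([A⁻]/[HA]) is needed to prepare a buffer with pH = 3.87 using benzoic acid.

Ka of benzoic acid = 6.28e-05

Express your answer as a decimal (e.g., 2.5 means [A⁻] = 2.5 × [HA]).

pKa = -log(6.28e-05) = 4.2020. pH = pKa + log([A⁻]/[HA]), so log([A⁻]/[HA]) = pH − pKa = 3.87 − 4.2020 = -0.3320. [A⁻]/[HA] = 10^(-0.3320) = 0.466

[A⁻]/[HA] = 0.466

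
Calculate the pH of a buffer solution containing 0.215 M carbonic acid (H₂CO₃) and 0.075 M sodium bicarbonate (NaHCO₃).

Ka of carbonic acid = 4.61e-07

pKa = -log(4.61e-07) = 6.34. pH = pKa + log([A⁻]/[HA]) = 6.34 + log(0.075/0.215)

pH = 5.88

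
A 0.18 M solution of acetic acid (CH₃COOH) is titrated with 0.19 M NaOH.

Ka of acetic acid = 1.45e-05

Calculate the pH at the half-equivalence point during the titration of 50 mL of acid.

At half-equivalence [HA] = [A⁻], so Henderson-Hasselbalch gives pH = pKa = -log(1.45e-05) = 4.84.

pH = pKa = 4.84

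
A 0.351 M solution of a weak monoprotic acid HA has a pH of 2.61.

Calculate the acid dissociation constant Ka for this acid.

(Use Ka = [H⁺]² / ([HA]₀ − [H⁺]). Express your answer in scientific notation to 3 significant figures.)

[H⁺] = 10^(−pH) = 10^(−2.61) = 2.455e-03 M. For HA ⇌ H⁺ + A⁻, Ka = [H⁺][A⁻]/[HA] = [H⁺]² / ([HA]₀ − [H⁺]) = (2.455e-03)² / (0.351 − 2.455e-03) = 1.73e-05.

K_a = 1.73e-05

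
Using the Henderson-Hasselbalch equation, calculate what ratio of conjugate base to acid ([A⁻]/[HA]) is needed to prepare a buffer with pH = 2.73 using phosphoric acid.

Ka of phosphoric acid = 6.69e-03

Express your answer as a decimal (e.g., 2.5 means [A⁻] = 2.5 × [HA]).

pKa = -log(6.69e-03) = 2.1746. pH = pKa + log([A⁻]/[HA]), so log([A⁻]/[HA]) = pH − pKa = 2.73 − 2.1746 = 0.5554. [A⁻]/[HA] = 10^(0.5554) = 3.59

[A⁻]/[HA] = 3.59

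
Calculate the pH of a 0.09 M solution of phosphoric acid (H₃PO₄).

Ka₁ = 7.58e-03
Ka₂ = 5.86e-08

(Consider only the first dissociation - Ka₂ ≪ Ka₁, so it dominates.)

First dissociation dominates. From Ka₁ = [H⁺][HA⁻]/[H₂A], x² + Ka₁·x − Ka₁·C = 0 with C = 0.09 M and Ka₁ = 7.58e-03. Solving: [H⁺] = (−Ka₁ + √(Ka₁² + 4·Ka₁·C)) / 2 = 2.2603e-02 M. pH = -log(2.2603e-02) = 1.65.

pH = 1.65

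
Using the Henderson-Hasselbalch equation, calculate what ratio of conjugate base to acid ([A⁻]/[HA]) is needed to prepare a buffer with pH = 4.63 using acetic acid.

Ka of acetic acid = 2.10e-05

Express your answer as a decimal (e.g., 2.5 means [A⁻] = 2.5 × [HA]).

pKa = -log(2.10e-05) = 4.6778. pH = pKa + log([A⁻]/[HA]), so log([A⁻]/[HA]) = pH − pKa = 4.63 − 4.6778 = -0.0478. [A⁻]/[HA] = 10^(-0.0478) = 0.896

[A⁻]/[HA] = 0.896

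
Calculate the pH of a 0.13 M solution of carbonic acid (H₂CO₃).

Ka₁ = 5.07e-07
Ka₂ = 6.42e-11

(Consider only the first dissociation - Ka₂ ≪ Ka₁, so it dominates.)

First dissociation dominates. From Ka₁ = [H⁺][HA⁻]/[H₂A], x² + Ka₁·x − Ka₁·C = 0 with C = 0.13 M and Ka₁ = 5.07e-07. Solving: [H⁺] = (−Ka₁ + √(Ka₁² + 4·Ka₁·C)) / 2 = 2.5648e-04 M. pH = -log(2.5648e-04) = 3.59.

pH = 3.59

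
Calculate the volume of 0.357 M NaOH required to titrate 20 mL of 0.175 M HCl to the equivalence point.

At equivalence: moles acid = moles base. moles HCl = 0.175 × 20/1000 = 0.0035 mol. V_base = moles / 0.357 × 1000 = 9.8 mL.

V_{base} = 9.8 mL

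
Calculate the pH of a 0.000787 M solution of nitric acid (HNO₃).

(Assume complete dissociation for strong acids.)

[H⁺] = 0.000787 M for strong acid. pH = -log[H⁺] = -log(0.000787)

pH = 3.10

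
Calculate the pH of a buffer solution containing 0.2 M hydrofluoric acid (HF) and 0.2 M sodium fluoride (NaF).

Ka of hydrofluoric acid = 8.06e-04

pKa = -log(8.06e-04) = 3.09. pH = pKa + log([A⁻]/[HA]) = 3.09 + log(0.2/0.2)

pH = 3.09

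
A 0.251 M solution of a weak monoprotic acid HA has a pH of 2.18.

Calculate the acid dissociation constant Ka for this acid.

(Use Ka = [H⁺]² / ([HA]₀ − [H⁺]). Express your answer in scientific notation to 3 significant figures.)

[H⁺] = 10^(−pH) = 10^(−2.18) = 6.607e-03 M. For HA ⇌ H⁺ + A⁻, Ka = [H⁺][A⁻]/[HA] = [H⁺]² / ([HA]₀ − [H⁺]) = (6.607e-03)² / (0.251 − 6.607e-03) = 1.79e-04.

K_a = 1.79e-04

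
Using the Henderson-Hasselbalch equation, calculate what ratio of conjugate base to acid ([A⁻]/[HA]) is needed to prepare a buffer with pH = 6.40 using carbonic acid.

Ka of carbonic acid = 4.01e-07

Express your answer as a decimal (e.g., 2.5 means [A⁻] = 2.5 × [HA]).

pKa = -log(4.01e-07) = 6.3969. pH = pKa + log([A⁻]/[HA]), so log([A⁻]/[HA]) = pH − pKa = 6.40 − 6.3969 = 0.0031. [A⁻]/[HA] = 10^(0.0031) = 1.01

[A⁻]/[HA] = 1.01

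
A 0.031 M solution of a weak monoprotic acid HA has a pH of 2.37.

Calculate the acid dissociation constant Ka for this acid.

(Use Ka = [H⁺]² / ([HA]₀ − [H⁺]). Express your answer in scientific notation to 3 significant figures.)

[H⁺] = 10^(−pH) = 10^(−2.37) = 4.266e-03 M. For HA ⇌ H⁺ + A⁻, Ka = [H⁺][A⁻]/[HA] = [H⁺]² / ([HA]₀ − [H⁺]) = (4.266e-03)² / (0.031 − 4.266e-03) = 6.81e-04.

K_a = 6.81e-04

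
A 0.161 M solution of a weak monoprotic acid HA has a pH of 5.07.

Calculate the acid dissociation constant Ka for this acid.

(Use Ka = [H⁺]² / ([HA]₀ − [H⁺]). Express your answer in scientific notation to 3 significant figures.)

[H⁺] = 10^(−pH) = 10^(−5.07) = 8.511e-06 M. For HA ⇌ H⁺ + A⁻, Ka = [H⁺][A⁻]/[HA] = [H⁺]² / ([HA]₀ − [H⁺]) = (8.511e-06)² / (0.161 − 8.511e-06) = 4.50e-10.

K_a = 4.50e-10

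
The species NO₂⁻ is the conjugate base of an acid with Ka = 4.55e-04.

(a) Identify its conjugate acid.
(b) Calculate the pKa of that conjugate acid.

(a) The conjugate acid is formed by adding one H⁺ to NO₂⁻, giving HNO₂. (b) pKa = -log(Ka) = -log(4.55e-04) = 3.34.

Conjugate acid: HNO₂; pK_a = 3.34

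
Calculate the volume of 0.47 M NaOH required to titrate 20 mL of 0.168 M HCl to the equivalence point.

At equivalence: moles acid = moles base. moles HCl = 0.168 × 20/1000 = 0.00336 mol. V_base = moles / 0.47 × 1000 = 7.1 mL.

V_{base} = 7.1 mL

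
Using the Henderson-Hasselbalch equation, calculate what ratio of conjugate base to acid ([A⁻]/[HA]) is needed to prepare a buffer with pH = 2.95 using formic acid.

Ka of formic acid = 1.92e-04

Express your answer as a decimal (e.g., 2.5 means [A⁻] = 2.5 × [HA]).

pKa = -log(1.92e-04) = 3.7167. pH = pKa + log([A⁻]/[HA]), so log([A⁻]/[HA]) = pH − pKa = 2.95 − 3.7167 = -0.7667. [A⁻]/[HA] = 10^(-0.7667) = 0.171

[A⁻]/[HA] = 0.171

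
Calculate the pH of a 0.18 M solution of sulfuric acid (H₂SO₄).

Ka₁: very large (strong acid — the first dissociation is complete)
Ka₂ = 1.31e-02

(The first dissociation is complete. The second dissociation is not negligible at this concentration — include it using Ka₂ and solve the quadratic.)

First dissociation is complete: [H⁺]₀ = [HSO₄⁻]₀ = C = 0.18 M. Second dissociation HSO₄⁻ ⇌ H⁺ + SO₄²⁻: let x = [SO₄²⁻]. Ka₂ = (C + x)·x / (C − x) = 1.31e-02 → x² + (C + Ka₂)·x − Ka₂·C = 0 → x² + 0.19310·x − 2.358e-03 = 0. x = (−0.19310 + √(0.19310² + 4 × 2.358e-03)) / 2 = 1.1524e-02 M. [H⁺] = C + x = 0.18 + 1.1524e-02 = 1.9152e-01 M. pH = -log(1.9152e-01) = 0.72.

pH = 0.72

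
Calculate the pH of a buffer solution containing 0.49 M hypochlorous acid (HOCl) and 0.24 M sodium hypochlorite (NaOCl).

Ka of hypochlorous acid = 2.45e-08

pKa = -log(2.45e-08) = 7.61. pH = pKa + log([A⁻]/[HA]) = 7.61 + log(0.24/0.49)

pH = 7.30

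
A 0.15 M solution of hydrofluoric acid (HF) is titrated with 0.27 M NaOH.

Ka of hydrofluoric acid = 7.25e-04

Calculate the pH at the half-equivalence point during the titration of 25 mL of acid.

At half-equivalence [HA] = [A⁻], so Henderson-Hasselbalch gives pH = pKa = -log(7.25e-04) = 3.14.

pH = pKa = 3.14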